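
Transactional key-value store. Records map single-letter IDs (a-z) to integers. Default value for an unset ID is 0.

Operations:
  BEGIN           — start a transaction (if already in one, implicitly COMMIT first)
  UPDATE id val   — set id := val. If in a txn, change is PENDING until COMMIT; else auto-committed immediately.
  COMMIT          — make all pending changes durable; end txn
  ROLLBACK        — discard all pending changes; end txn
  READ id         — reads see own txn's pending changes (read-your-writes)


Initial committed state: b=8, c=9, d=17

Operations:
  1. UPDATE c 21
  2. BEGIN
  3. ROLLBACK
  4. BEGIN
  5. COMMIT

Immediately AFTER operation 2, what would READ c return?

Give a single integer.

Answer: 21

Derivation:
Initial committed: {b=8, c=9, d=17}
Op 1: UPDATE c=21 (auto-commit; committed c=21)
Op 2: BEGIN: in_txn=True, pending={}
After op 2: visible(c) = 21 (pending={}, committed={b=8, c=21, d=17})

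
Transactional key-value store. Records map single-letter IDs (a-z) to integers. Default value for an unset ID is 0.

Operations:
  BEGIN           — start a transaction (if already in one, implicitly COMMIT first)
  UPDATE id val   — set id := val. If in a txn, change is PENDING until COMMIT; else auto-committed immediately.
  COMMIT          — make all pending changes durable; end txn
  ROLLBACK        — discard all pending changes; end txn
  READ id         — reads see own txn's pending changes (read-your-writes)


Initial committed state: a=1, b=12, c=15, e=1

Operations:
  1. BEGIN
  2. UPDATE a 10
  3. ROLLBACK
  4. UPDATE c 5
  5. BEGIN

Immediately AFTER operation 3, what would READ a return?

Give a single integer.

Answer: 1

Derivation:
Initial committed: {a=1, b=12, c=15, e=1}
Op 1: BEGIN: in_txn=True, pending={}
Op 2: UPDATE a=10 (pending; pending now {a=10})
Op 3: ROLLBACK: discarded pending ['a']; in_txn=False
After op 3: visible(a) = 1 (pending={}, committed={a=1, b=12, c=15, e=1})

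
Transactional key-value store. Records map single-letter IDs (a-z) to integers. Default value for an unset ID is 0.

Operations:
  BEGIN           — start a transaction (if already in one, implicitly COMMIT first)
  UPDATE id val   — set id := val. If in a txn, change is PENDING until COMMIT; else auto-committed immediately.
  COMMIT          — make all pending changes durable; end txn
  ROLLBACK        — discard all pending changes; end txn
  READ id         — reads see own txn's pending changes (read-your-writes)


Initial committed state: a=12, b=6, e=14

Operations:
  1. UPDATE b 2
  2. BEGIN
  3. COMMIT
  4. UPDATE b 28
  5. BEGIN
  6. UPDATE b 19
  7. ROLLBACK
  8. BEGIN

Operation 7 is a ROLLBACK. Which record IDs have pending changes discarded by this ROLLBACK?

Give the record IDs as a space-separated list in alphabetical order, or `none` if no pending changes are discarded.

Answer: b

Derivation:
Initial committed: {a=12, b=6, e=14}
Op 1: UPDATE b=2 (auto-commit; committed b=2)
Op 2: BEGIN: in_txn=True, pending={}
Op 3: COMMIT: merged [] into committed; committed now {a=12, b=2, e=14}
Op 4: UPDATE b=28 (auto-commit; committed b=28)
Op 5: BEGIN: in_txn=True, pending={}
Op 6: UPDATE b=19 (pending; pending now {b=19})
Op 7: ROLLBACK: discarded pending ['b']; in_txn=False
Op 8: BEGIN: in_txn=True, pending={}
ROLLBACK at op 7 discards: ['b']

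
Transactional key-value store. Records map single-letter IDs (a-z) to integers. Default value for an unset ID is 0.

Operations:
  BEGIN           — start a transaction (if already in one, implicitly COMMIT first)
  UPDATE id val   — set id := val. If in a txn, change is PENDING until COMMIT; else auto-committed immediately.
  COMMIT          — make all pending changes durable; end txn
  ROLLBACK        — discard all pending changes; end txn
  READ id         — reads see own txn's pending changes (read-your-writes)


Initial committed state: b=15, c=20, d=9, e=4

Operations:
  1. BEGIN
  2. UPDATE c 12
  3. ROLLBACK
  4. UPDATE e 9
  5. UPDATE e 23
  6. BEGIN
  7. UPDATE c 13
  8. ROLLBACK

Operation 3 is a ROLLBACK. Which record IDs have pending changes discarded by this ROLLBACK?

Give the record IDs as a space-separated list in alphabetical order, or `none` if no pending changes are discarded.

Answer: c

Derivation:
Initial committed: {b=15, c=20, d=9, e=4}
Op 1: BEGIN: in_txn=True, pending={}
Op 2: UPDATE c=12 (pending; pending now {c=12})
Op 3: ROLLBACK: discarded pending ['c']; in_txn=False
Op 4: UPDATE e=9 (auto-commit; committed e=9)
Op 5: UPDATE e=23 (auto-commit; committed e=23)
Op 6: BEGIN: in_txn=True, pending={}
Op 7: UPDATE c=13 (pending; pending now {c=13})
Op 8: ROLLBACK: discarded pending ['c']; in_txn=False
ROLLBACK at op 3 discards: ['c']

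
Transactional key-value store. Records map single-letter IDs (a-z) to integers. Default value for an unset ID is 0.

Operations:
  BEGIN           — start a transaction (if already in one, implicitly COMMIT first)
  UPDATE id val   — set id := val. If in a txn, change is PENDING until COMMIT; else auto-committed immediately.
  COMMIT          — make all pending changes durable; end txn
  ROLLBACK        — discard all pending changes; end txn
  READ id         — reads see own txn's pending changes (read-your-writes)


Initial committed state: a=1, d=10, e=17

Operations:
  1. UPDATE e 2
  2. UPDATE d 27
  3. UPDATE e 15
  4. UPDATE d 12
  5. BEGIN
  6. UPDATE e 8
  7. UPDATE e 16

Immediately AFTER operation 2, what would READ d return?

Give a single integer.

Answer: 27

Derivation:
Initial committed: {a=1, d=10, e=17}
Op 1: UPDATE e=2 (auto-commit; committed e=2)
Op 2: UPDATE d=27 (auto-commit; committed d=27)
After op 2: visible(d) = 27 (pending={}, committed={a=1, d=27, e=2})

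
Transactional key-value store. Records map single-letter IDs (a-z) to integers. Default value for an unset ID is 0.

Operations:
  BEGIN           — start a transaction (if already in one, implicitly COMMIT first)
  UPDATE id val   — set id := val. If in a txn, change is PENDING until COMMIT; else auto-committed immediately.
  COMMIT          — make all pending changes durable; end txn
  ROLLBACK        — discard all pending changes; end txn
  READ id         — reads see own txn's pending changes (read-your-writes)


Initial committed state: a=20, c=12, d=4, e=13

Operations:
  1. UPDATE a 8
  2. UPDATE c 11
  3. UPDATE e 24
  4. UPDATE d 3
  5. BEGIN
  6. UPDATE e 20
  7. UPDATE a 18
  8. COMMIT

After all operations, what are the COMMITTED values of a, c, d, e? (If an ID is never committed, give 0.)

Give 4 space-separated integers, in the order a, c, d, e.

Answer: 18 11 3 20

Derivation:
Initial committed: {a=20, c=12, d=4, e=13}
Op 1: UPDATE a=8 (auto-commit; committed a=8)
Op 2: UPDATE c=11 (auto-commit; committed c=11)
Op 3: UPDATE e=24 (auto-commit; committed e=24)
Op 4: UPDATE d=3 (auto-commit; committed d=3)
Op 5: BEGIN: in_txn=True, pending={}
Op 6: UPDATE e=20 (pending; pending now {e=20})
Op 7: UPDATE a=18 (pending; pending now {a=18, e=20})
Op 8: COMMIT: merged ['a', 'e'] into committed; committed now {a=18, c=11, d=3, e=20}
Final committed: {a=18, c=11, d=3, e=20}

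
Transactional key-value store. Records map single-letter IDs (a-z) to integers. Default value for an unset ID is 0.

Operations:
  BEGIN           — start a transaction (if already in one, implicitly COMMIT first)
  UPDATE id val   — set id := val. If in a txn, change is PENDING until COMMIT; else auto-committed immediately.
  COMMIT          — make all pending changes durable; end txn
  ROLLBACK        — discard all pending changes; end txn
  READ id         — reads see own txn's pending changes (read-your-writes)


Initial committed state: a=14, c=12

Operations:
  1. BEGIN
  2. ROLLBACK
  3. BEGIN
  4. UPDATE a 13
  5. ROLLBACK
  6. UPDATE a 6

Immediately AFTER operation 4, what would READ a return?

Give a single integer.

Answer: 13

Derivation:
Initial committed: {a=14, c=12}
Op 1: BEGIN: in_txn=True, pending={}
Op 2: ROLLBACK: discarded pending []; in_txn=False
Op 3: BEGIN: in_txn=True, pending={}
Op 4: UPDATE a=13 (pending; pending now {a=13})
After op 4: visible(a) = 13 (pending={a=13}, committed={a=14, c=12})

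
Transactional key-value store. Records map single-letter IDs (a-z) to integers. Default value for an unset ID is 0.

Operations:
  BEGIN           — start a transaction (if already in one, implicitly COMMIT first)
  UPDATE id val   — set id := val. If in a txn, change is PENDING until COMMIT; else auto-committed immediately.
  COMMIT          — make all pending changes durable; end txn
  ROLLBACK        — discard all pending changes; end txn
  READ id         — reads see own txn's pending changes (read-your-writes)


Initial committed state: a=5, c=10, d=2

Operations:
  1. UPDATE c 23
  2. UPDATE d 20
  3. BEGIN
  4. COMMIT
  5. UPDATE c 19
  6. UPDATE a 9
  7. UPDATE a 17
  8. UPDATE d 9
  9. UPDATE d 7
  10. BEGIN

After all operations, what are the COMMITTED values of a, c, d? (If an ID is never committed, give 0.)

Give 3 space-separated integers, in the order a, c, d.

Initial committed: {a=5, c=10, d=2}
Op 1: UPDATE c=23 (auto-commit; committed c=23)
Op 2: UPDATE d=20 (auto-commit; committed d=20)
Op 3: BEGIN: in_txn=True, pending={}
Op 4: COMMIT: merged [] into committed; committed now {a=5, c=23, d=20}
Op 5: UPDATE c=19 (auto-commit; committed c=19)
Op 6: UPDATE a=9 (auto-commit; committed a=9)
Op 7: UPDATE a=17 (auto-commit; committed a=17)
Op 8: UPDATE d=9 (auto-commit; committed d=9)
Op 9: UPDATE d=7 (auto-commit; committed d=7)
Op 10: BEGIN: in_txn=True, pending={}
Final committed: {a=17, c=19, d=7}

Answer: 17 19 7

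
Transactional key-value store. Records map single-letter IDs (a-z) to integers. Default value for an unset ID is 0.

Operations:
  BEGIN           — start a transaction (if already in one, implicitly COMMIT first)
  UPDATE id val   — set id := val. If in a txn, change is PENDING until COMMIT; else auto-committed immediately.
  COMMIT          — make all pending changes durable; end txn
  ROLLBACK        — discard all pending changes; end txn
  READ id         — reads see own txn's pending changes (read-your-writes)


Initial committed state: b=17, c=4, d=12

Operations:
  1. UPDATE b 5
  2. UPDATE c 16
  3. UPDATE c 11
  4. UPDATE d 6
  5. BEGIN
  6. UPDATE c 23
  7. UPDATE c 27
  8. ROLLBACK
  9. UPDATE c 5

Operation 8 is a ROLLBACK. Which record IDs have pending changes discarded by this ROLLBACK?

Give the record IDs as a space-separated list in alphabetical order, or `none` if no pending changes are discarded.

Initial committed: {b=17, c=4, d=12}
Op 1: UPDATE b=5 (auto-commit; committed b=5)
Op 2: UPDATE c=16 (auto-commit; committed c=16)
Op 3: UPDATE c=11 (auto-commit; committed c=11)
Op 4: UPDATE d=6 (auto-commit; committed d=6)
Op 5: BEGIN: in_txn=True, pending={}
Op 6: UPDATE c=23 (pending; pending now {c=23})
Op 7: UPDATE c=27 (pending; pending now {c=27})
Op 8: ROLLBACK: discarded pending ['c']; in_txn=False
Op 9: UPDATE c=5 (auto-commit; committed c=5)
ROLLBACK at op 8 discards: ['c']

Answer: c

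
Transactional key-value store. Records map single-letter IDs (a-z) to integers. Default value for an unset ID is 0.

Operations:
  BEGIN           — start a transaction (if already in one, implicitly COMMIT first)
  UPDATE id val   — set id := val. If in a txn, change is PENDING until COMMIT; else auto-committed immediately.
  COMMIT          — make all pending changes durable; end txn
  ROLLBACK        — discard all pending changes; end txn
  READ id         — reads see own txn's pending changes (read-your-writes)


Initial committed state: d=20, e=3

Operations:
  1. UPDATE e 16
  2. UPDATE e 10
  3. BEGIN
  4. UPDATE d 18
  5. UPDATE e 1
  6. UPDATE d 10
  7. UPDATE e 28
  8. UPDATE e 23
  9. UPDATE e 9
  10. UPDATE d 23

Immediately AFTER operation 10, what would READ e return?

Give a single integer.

Answer: 9

Derivation:
Initial committed: {d=20, e=3}
Op 1: UPDATE e=16 (auto-commit; committed e=16)
Op 2: UPDATE e=10 (auto-commit; committed e=10)
Op 3: BEGIN: in_txn=True, pending={}
Op 4: UPDATE d=18 (pending; pending now {d=18})
Op 5: UPDATE e=1 (pending; pending now {d=18, e=1})
Op 6: UPDATE d=10 (pending; pending now {d=10, e=1})
Op 7: UPDATE e=28 (pending; pending now {d=10, e=28})
Op 8: UPDATE e=23 (pending; pending now {d=10, e=23})
Op 9: UPDATE e=9 (pending; pending now {d=10, e=9})
Op 10: UPDATE d=23 (pending; pending now {d=23, e=9})
After op 10: visible(e) = 9 (pending={d=23, e=9}, committed={d=20, e=10})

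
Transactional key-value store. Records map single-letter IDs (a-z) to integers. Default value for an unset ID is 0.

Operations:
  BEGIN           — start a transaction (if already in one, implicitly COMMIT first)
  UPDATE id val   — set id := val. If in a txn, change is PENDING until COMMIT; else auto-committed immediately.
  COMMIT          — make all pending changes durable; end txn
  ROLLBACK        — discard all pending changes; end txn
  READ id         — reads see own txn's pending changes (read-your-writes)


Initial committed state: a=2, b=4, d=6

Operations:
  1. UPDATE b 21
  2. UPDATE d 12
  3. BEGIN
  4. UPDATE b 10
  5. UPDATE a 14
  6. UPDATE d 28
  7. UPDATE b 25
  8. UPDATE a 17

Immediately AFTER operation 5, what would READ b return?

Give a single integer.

Initial committed: {a=2, b=4, d=6}
Op 1: UPDATE b=21 (auto-commit; committed b=21)
Op 2: UPDATE d=12 (auto-commit; committed d=12)
Op 3: BEGIN: in_txn=True, pending={}
Op 4: UPDATE b=10 (pending; pending now {b=10})
Op 5: UPDATE a=14 (pending; pending now {a=14, b=10})
After op 5: visible(b) = 10 (pending={a=14, b=10}, committed={a=2, b=21, d=12})

Answer: 10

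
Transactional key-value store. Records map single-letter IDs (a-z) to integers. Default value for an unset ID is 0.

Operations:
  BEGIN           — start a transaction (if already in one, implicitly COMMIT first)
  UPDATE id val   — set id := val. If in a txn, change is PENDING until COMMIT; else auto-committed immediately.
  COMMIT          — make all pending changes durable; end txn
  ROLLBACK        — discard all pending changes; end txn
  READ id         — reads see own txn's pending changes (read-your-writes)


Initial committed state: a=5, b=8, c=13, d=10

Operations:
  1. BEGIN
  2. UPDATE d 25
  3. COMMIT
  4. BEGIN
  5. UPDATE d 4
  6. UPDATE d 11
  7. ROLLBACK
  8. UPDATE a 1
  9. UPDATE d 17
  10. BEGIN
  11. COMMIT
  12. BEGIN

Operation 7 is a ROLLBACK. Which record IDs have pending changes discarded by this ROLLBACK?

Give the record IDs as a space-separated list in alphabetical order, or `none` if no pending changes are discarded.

Answer: d

Derivation:
Initial committed: {a=5, b=8, c=13, d=10}
Op 1: BEGIN: in_txn=True, pending={}
Op 2: UPDATE d=25 (pending; pending now {d=25})
Op 3: COMMIT: merged ['d'] into committed; committed now {a=5, b=8, c=13, d=25}
Op 4: BEGIN: in_txn=True, pending={}
Op 5: UPDATE d=4 (pending; pending now {d=4})
Op 6: UPDATE d=11 (pending; pending now {d=11})
Op 7: ROLLBACK: discarded pending ['d']; in_txn=False
Op 8: UPDATE a=1 (auto-commit; committed a=1)
Op 9: UPDATE d=17 (auto-commit; committed d=17)
Op 10: BEGIN: in_txn=True, pending={}
Op 11: COMMIT: merged [] into committed; committed now {a=1, b=8, c=13, d=17}
Op 12: BEGIN: in_txn=True, pending={}
ROLLBACK at op 7 discards: ['d']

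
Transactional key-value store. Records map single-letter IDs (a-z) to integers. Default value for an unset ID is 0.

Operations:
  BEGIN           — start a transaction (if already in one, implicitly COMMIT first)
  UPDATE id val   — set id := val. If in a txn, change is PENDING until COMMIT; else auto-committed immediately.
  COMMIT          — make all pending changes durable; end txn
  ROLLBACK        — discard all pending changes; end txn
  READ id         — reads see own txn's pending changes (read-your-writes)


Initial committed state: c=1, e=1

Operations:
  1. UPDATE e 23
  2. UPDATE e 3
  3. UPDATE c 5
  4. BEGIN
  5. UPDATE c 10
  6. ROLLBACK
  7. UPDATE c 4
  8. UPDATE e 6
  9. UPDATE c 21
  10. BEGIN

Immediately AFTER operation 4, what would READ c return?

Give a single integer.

Initial committed: {c=1, e=1}
Op 1: UPDATE e=23 (auto-commit; committed e=23)
Op 2: UPDATE e=3 (auto-commit; committed e=3)
Op 3: UPDATE c=5 (auto-commit; committed c=5)
Op 4: BEGIN: in_txn=True, pending={}
After op 4: visible(c) = 5 (pending={}, committed={c=5, e=3})

Answer: 5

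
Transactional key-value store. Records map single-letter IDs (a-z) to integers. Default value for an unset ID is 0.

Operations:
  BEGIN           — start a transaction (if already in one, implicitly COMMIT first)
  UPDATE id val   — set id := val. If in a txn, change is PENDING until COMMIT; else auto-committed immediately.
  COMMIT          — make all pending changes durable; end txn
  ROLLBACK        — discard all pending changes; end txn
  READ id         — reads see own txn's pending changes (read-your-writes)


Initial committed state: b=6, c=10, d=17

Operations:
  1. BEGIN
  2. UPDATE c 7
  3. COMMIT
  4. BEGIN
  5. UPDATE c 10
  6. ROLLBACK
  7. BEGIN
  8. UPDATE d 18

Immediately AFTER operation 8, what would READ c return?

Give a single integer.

Answer: 7

Derivation:
Initial committed: {b=6, c=10, d=17}
Op 1: BEGIN: in_txn=True, pending={}
Op 2: UPDATE c=7 (pending; pending now {c=7})
Op 3: COMMIT: merged ['c'] into committed; committed now {b=6, c=7, d=17}
Op 4: BEGIN: in_txn=True, pending={}
Op 5: UPDATE c=10 (pending; pending now {c=10})
Op 6: ROLLBACK: discarded pending ['c']; in_txn=False
Op 7: BEGIN: in_txn=True, pending={}
Op 8: UPDATE d=18 (pending; pending now {d=18})
After op 8: visible(c) = 7 (pending={d=18}, committed={b=6, c=7, d=17})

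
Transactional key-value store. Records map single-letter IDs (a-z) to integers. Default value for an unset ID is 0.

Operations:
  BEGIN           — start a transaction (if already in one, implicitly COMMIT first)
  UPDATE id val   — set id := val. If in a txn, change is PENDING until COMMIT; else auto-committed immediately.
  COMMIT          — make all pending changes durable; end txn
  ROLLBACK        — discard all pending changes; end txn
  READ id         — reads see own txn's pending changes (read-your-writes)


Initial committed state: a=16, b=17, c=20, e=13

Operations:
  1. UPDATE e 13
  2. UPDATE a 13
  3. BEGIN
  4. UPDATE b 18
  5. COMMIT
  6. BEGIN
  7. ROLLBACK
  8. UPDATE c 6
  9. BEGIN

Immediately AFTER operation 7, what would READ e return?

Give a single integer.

Initial committed: {a=16, b=17, c=20, e=13}
Op 1: UPDATE e=13 (auto-commit; committed e=13)
Op 2: UPDATE a=13 (auto-commit; committed a=13)
Op 3: BEGIN: in_txn=True, pending={}
Op 4: UPDATE b=18 (pending; pending now {b=18})
Op 5: COMMIT: merged ['b'] into committed; committed now {a=13, b=18, c=20, e=13}
Op 6: BEGIN: in_txn=True, pending={}
Op 7: ROLLBACK: discarded pending []; in_txn=False
After op 7: visible(e) = 13 (pending={}, committed={a=13, b=18, c=20, e=13})

Answer: 13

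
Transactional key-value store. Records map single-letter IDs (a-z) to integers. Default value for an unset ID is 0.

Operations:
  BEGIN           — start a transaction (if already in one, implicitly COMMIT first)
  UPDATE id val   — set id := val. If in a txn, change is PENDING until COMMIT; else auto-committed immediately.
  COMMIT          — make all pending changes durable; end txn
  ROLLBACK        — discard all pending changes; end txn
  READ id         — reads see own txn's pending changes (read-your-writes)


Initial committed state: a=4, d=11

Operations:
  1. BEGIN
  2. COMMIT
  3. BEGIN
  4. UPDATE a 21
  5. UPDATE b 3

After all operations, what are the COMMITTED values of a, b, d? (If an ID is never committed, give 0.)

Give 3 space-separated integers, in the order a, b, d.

Initial committed: {a=4, d=11}
Op 1: BEGIN: in_txn=True, pending={}
Op 2: COMMIT: merged [] into committed; committed now {a=4, d=11}
Op 3: BEGIN: in_txn=True, pending={}
Op 4: UPDATE a=21 (pending; pending now {a=21})
Op 5: UPDATE b=3 (pending; pending now {a=21, b=3})
Final committed: {a=4, d=11}

Answer: 4 0 11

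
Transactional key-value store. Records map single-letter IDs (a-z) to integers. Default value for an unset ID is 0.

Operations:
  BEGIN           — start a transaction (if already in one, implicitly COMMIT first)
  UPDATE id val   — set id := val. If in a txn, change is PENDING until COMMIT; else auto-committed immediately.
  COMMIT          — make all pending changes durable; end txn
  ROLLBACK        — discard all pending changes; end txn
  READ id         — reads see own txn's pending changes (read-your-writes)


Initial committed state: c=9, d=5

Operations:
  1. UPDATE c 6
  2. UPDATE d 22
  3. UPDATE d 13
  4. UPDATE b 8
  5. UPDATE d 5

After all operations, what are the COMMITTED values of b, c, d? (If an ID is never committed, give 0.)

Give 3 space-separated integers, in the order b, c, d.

Initial committed: {c=9, d=5}
Op 1: UPDATE c=6 (auto-commit; committed c=6)
Op 2: UPDATE d=22 (auto-commit; committed d=22)
Op 3: UPDATE d=13 (auto-commit; committed d=13)
Op 4: UPDATE b=8 (auto-commit; committed b=8)
Op 5: UPDATE d=5 (auto-commit; committed d=5)
Final committed: {b=8, c=6, d=5}

Answer: 8 6 5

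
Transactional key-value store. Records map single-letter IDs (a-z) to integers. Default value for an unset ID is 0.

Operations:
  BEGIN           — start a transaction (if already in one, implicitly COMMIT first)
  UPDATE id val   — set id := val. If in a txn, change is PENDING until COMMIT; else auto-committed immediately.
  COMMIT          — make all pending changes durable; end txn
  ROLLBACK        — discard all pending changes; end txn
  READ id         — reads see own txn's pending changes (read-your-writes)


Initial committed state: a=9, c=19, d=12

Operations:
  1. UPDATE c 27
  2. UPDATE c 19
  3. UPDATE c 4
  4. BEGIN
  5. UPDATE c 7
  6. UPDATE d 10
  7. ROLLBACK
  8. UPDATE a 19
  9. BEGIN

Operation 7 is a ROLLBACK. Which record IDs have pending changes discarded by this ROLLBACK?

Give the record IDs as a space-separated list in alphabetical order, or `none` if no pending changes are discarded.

Answer: c d

Derivation:
Initial committed: {a=9, c=19, d=12}
Op 1: UPDATE c=27 (auto-commit; committed c=27)
Op 2: UPDATE c=19 (auto-commit; committed c=19)
Op 3: UPDATE c=4 (auto-commit; committed c=4)
Op 4: BEGIN: in_txn=True, pending={}
Op 5: UPDATE c=7 (pending; pending now {c=7})
Op 6: UPDATE d=10 (pending; pending now {c=7, d=10})
Op 7: ROLLBACK: discarded pending ['c', 'd']; in_txn=False
Op 8: UPDATE a=19 (auto-commit; committed a=19)
Op 9: BEGIN: in_txn=True, pending={}
ROLLBACK at op 7 discards: ['c', 'd']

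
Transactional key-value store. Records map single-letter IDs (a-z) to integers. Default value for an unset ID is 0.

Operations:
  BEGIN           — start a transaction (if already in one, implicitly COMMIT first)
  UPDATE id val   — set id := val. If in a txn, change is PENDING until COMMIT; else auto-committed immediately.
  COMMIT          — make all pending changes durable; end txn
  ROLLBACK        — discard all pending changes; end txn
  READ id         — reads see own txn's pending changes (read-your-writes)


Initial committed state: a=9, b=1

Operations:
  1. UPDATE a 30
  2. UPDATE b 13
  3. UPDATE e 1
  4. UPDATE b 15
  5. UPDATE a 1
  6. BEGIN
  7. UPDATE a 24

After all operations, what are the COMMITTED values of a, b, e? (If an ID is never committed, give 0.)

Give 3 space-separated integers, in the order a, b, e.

Initial committed: {a=9, b=1}
Op 1: UPDATE a=30 (auto-commit; committed a=30)
Op 2: UPDATE b=13 (auto-commit; committed b=13)
Op 3: UPDATE e=1 (auto-commit; committed e=1)
Op 4: UPDATE b=15 (auto-commit; committed b=15)
Op 5: UPDATE a=1 (auto-commit; committed a=1)
Op 6: BEGIN: in_txn=True, pending={}
Op 7: UPDATE a=24 (pending; pending now {a=24})
Final committed: {a=1, b=15, e=1}

Answer: 1 15 1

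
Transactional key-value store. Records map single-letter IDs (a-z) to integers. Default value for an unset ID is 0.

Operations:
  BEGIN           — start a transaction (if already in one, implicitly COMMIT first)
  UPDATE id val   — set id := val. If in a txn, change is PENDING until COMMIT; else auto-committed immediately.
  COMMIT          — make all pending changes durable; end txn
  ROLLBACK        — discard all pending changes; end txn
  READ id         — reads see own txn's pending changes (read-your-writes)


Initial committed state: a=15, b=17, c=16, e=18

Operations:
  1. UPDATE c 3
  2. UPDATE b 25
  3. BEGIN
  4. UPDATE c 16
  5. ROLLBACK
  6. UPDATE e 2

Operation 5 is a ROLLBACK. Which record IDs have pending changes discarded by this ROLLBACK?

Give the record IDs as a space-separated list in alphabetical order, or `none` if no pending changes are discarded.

Initial committed: {a=15, b=17, c=16, e=18}
Op 1: UPDATE c=3 (auto-commit; committed c=3)
Op 2: UPDATE b=25 (auto-commit; committed b=25)
Op 3: BEGIN: in_txn=True, pending={}
Op 4: UPDATE c=16 (pending; pending now {c=16})
Op 5: ROLLBACK: discarded pending ['c']; in_txn=False
Op 6: UPDATE e=2 (auto-commit; committed e=2)
ROLLBACK at op 5 discards: ['c']

Answer: c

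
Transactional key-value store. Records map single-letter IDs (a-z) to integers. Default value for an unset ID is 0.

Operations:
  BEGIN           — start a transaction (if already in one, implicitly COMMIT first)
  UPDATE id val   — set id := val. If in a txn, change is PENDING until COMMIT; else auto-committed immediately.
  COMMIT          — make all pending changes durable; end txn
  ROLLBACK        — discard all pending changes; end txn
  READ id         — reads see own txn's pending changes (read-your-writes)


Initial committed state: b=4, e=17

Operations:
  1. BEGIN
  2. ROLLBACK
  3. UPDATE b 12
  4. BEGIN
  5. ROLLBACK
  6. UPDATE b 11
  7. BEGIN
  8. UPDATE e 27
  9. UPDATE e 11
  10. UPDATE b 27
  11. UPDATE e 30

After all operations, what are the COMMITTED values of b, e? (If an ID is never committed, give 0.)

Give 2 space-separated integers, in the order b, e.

Answer: 11 17

Derivation:
Initial committed: {b=4, e=17}
Op 1: BEGIN: in_txn=True, pending={}
Op 2: ROLLBACK: discarded pending []; in_txn=False
Op 3: UPDATE b=12 (auto-commit; committed b=12)
Op 4: BEGIN: in_txn=True, pending={}
Op 5: ROLLBACK: discarded pending []; in_txn=False
Op 6: UPDATE b=11 (auto-commit; committed b=11)
Op 7: BEGIN: in_txn=True, pending={}
Op 8: UPDATE e=27 (pending; pending now {e=27})
Op 9: UPDATE e=11 (pending; pending now {e=11})
Op 10: UPDATE b=27 (pending; pending now {b=27, e=11})
Op 11: UPDATE e=30 (pending; pending now {b=27, e=30})
Final committed: {b=11, e=17}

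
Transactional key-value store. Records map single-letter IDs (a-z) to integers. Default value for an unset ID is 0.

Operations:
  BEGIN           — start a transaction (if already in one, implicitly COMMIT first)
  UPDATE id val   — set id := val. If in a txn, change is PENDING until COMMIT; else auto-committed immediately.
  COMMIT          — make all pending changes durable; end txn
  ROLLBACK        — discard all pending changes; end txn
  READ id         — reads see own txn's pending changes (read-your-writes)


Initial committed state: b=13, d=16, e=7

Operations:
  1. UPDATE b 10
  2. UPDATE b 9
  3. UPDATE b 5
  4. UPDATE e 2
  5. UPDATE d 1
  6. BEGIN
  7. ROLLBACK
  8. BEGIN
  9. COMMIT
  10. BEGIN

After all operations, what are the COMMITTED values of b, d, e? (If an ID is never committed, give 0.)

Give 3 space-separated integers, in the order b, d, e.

Initial committed: {b=13, d=16, e=7}
Op 1: UPDATE b=10 (auto-commit; committed b=10)
Op 2: UPDATE b=9 (auto-commit; committed b=9)
Op 3: UPDATE b=5 (auto-commit; committed b=5)
Op 4: UPDATE e=2 (auto-commit; committed e=2)
Op 5: UPDATE d=1 (auto-commit; committed d=1)
Op 6: BEGIN: in_txn=True, pending={}
Op 7: ROLLBACK: discarded pending []; in_txn=False
Op 8: BEGIN: in_txn=True, pending={}
Op 9: COMMIT: merged [] into committed; committed now {b=5, d=1, e=2}
Op 10: BEGIN: in_txn=True, pending={}
Final committed: {b=5, d=1, e=2}

Answer: 5 1 2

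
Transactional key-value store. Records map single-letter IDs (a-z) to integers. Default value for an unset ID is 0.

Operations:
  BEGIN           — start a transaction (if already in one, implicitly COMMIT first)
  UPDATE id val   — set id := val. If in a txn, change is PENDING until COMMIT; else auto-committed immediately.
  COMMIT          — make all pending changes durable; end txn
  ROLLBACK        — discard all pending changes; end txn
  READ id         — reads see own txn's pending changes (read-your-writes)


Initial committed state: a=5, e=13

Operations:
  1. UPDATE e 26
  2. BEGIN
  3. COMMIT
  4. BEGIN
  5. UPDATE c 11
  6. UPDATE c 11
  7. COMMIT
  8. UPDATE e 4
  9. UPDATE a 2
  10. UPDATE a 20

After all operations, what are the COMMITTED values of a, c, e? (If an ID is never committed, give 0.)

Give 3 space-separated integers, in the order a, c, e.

Initial committed: {a=5, e=13}
Op 1: UPDATE e=26 (auto-commit; committed e=26)
Op 2: BEGIN: in_txn=True, pending={}
Op 3: COMMIT: merged [] into committed; committed now {a=5, e=26}
Op 4: BEGIN: in_txn=True, pending={}
Op 5: UPDATE c=11 (pending; pending now {c=11})
Op 6: UPDATE c=11 (pending; pending now {c=11})
Op 7: COMMIT: merged ['c'] into committed; committed now {a=5, c=11, e=26}
Op 8: UPDATE e=4 (auto-commit; committed e=4)
Op 9: UPDATE a=2 (auto-commit; committed a=2)
Op 10: UPDATE a=20 (auto-commit; committed a=20)
Final committed: {a=20, c=11, e=4}

Answer: 20 11 4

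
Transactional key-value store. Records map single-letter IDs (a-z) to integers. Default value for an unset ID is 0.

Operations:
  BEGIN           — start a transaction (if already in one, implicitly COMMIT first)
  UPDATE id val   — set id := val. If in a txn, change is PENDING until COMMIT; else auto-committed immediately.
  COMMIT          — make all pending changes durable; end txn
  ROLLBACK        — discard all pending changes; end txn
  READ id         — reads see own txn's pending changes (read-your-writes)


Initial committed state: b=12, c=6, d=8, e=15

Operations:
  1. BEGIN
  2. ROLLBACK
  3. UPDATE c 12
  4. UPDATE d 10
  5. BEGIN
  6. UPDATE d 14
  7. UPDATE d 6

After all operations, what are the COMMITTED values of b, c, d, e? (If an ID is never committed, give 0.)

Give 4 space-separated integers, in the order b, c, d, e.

Initial committed: {b=12, c=6, d=8, e=15}
Op 1: BEGIN: in_txn=True, pending={}
Op 2: ROLLBACK: discarded pending []; in_txn=False
Op 3: UPDATE c=12 (auto-commit; committed c=12)
Op 4: UPDATE d=10 (auto-commit; committed d=10)
Op 5: BEGIN: in_txn=True, pending={}
Op 6: UPDATE d=14 (pending; pending now {d=14})
Op 7: UPDATE d=6 (pending; pending now {d=6})
Final committed: {b=12, c=12, d=10, e=15}

Answer: 12 12 10 15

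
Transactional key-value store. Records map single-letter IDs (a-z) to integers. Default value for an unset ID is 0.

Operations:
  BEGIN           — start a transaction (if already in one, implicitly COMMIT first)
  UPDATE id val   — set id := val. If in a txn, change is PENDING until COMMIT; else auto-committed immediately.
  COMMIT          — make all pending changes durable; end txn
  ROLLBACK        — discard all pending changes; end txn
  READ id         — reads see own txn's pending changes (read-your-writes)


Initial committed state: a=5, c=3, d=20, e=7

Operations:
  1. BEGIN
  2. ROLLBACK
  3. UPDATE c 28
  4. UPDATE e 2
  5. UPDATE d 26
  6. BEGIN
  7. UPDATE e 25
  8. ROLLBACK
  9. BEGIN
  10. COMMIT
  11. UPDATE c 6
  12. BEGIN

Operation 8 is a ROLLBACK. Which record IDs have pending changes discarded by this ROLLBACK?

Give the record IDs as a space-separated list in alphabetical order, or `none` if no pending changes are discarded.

Initial committed: {a=5, c=3, d=20, e=7}
Op 1: BEGIN: in_txn=True, pending={}
Op 2: ROLLBACK: discarded pending []; in_txn=False
Op 3: UPDATE c=28 (auto-commit; committed c=28)
Op 4: UPDATE e=2 (auto-commit; committed e=2)
Op 5: UPDATE d=26 (auto-commit; committed d=26)
Op 6: BEGIN: in_txn=True, pending={}
Op 7: UPDATE e=25 (pending; pending now {e=25})
Op 8: ROLLBACK: discarded pending ['e']; in_txn=False
Op 9: BEGIN: in_txn=True, pending={}
Op 10: COMMIT: merged [] into committed; committed now {a=5, c=28, d=26, e=2}
Op 11: UPDATE c=6 (auto-commit; committed c=6)
Op 12: BEGIN: in_txn=True, pending={}
ROLLBACK at op 8 discards: ['e']

Answer: e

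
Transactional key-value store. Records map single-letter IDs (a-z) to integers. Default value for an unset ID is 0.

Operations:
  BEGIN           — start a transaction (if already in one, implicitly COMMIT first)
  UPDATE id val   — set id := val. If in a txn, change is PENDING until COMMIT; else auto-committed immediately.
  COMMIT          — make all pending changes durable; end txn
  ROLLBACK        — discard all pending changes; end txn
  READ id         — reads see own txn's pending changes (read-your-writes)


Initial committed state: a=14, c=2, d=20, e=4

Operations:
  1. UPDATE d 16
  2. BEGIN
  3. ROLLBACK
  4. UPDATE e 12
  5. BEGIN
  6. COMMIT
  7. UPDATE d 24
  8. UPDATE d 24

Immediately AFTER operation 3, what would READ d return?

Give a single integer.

Initial committed: {a=14, c=2, d=20, e=4}
Op 1: UPDATE d=16 (auto-commit; committed d=16)
Op 2: BEGIN: in_txn=True, pending={}
Op 3: ROLLBACK: discarded pending []; in_txn=False
After op 3: visible(d) = 16 (pending={}, committed={a=14, c=2, d=16, e=4})

Answer: 16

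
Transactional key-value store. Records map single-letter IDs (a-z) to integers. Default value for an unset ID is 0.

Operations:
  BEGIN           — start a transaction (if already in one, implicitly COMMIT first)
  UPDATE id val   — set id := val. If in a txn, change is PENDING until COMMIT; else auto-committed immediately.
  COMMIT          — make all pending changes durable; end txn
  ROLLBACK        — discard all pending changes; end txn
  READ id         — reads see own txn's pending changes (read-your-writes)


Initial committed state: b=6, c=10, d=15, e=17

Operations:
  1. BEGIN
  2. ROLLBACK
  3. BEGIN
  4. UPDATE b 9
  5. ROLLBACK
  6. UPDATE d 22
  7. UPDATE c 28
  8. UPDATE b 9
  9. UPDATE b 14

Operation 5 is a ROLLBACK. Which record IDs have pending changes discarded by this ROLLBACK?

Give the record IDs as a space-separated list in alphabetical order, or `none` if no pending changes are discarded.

Initial committed: {b=6, c=10, d=15, e=17}
Op 1: BEGIN: in_txn=True, pending={}
Op 2: ROLLBACK: discarded pending []; in_txn=False
Op 3: BEGIN: in_txn=True, pending={}
Op 4: UPDATE b=9 (pending; pending now {b=9})
Op 5: ROLLBACK: discarded pending ['b']; in_txn=False
Op 6: UPDATE d=22 (auto-commit; committed d=22)
Op 7: UPDATE c=28 (auto-commit; committed c=28)
Op 8: UPDATE b=9 (auto-commit; committed b=9)
Op 9: UPDATE b=14 (auto-commit; committed b=14)
ROLLBACK at op 5 discards: ['b']

Answer: b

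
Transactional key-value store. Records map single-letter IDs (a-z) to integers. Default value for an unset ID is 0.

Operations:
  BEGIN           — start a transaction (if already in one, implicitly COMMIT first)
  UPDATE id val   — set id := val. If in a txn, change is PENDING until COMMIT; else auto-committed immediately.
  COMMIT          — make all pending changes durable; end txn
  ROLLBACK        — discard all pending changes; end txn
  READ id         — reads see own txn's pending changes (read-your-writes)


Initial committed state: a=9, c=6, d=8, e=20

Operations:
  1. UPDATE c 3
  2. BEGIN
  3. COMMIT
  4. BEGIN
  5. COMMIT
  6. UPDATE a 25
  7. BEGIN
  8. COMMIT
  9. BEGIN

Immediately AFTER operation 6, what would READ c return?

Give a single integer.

Initial committed: {a=9, c=6, d=8, e=20}
Op 1: UPDATE c=3 (auto-commit; committed c=3)
Op 2: BEGIN: in_txn=True, pending={}
Op 3: COMMIT: merged [] into committed; committed now {a=9, c=3, d=8, e=20}
Op 4: BEGIN: in_txn=True, pending={}
Op 5: COMMIT: merged [] into committed; committed now {a=9, c=3, d=8, e=20}
Op 6: UPDATE a=25 (auto-commit; committed a=25)
After op 6: visible(c) = 3 (pending={}, committed={a=25, c=3, d=8, e=20})

Answer: 3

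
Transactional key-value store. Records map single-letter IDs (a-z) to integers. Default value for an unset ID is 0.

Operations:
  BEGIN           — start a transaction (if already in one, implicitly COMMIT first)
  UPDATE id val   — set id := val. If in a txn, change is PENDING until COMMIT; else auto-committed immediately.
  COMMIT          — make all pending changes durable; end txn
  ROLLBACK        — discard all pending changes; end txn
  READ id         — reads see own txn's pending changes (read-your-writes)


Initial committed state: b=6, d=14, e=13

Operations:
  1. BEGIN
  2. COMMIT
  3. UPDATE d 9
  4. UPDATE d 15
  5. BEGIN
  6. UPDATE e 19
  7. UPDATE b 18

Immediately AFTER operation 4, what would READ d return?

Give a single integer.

Answer: 15

Derivation:
Initial committed: {b=6, d=14, e=13}
Op 1: BEGIN: in_txn=True, pending={}
Op 2: COMMIT: merged [] into committed; committed now {b=6, d=14, e=13}
Op 3: UPDATE d=9 (auto-commit; committed d=9)
Op 4: UPDATE d=15 (auto-commit; committed d=15)
After op 4: visible(d) = 15 (pending={}, committed={b=6, d=15, e=13})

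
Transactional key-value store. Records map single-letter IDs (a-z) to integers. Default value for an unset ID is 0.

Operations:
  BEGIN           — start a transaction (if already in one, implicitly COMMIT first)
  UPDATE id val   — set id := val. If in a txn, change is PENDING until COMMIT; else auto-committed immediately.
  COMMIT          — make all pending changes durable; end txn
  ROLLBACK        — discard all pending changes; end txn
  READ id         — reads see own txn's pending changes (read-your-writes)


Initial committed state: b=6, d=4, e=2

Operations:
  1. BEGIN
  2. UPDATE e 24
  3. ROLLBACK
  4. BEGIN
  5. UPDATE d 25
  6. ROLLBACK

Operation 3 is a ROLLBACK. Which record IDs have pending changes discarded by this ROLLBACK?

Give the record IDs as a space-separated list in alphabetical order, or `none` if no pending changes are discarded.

Initial committed: {b=6, d=4, e=2}
Op 1: BEGIN: in_txn=True, pending={}
Op 2: UPDATE e=24 (pending; pending now {e=24})
Op 3: ROLLBACK: discarded pending ['e']; in_txn=False
Op 4: BEGIN: in_txn=True, pending={}
Op 5: UPDATE d=25 (pending; pending now {d=25})
Op 6: ROLLBACK: discarded pending ['d']; in_txn=False
ROLLBACK at op 3 discards: ['e']

Answer: e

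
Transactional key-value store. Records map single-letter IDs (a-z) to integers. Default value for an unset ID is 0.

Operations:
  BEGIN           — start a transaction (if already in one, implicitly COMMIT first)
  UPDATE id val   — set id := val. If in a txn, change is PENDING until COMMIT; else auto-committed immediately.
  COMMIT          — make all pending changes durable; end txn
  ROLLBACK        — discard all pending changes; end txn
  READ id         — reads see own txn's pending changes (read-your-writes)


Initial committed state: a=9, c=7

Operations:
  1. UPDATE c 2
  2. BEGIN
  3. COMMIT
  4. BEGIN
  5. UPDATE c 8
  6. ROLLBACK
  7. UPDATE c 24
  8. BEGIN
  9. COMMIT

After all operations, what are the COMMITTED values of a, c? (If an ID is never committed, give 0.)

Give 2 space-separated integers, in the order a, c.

Initial committed: {a=9, c=7}
Op 1: UPDATE c=2 (auto-commit; committed c=2)
Op 2: BEGIN: in_txn=True, pending={}
Op 3: COMMIT: merged [] into committed; committed now {a=9, c=2}
Op 4: BEGIN: in_txn=True, pending={}
Op 5: UPDATE c=8 (pending; pending now {c=8})
Op 6: ROLLBACK: discarded pending ['c']; in_txn=False
Op 7: UPDATE c=24 (auto-commit; committed c=24)
Op 8: BEGIN: in_txn=True, pending={}
Op 9: COMMIT: merged [] into committed; committed now {a=9, c=24}
Final committed: {a=9, c=24}

Answer: 9 24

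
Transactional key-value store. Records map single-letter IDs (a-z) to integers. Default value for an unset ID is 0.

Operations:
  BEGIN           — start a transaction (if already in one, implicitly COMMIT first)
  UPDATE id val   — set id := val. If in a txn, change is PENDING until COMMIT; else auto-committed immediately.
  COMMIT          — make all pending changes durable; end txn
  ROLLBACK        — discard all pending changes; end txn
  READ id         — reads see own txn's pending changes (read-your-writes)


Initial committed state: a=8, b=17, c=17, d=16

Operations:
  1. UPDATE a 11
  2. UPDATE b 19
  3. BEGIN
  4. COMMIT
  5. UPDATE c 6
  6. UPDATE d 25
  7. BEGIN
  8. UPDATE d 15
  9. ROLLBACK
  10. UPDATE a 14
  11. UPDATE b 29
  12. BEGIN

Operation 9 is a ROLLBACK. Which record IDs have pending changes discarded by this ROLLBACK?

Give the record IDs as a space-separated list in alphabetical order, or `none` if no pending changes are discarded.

Initial committed: {a=8, b=17, c=17, d=16}
Op 1: UPDATE a=11 (auto-commit; committed a=11)
Op 2: UPDATE b=19 (auto-commit; committed b=19)
Op 3: BEGIN: in_txn=True, pending={}
Op 4: COMMIT: merged [] into committed; committed now {a=11, b=19, c=17, d=16}
Op 5: UPDATE c=6 (auto-commit; committed c=6)
Op 6: UPDATE d=25 (auto-commit; committed d=25)
Op 7: BEGIN: in_txn=True, pending={}
Op 8: UPDATE d=15 (pending; pending now {d=15})
Op 9: ROLLBACK: discarded pending ['d']; in_txn=False
Op 10: UPDATE a=14 (auto-commit; committed a=14)
Op 11: UPDATE b=29 (auto-commit; committed b=29)
Op 12: BEGIN: in_txn=True, pending={}
ROLLBACK at op 9 discards: ['d']

Answer: d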